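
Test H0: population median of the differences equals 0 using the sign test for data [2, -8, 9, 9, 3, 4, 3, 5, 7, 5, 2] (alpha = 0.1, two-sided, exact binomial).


Step 1: Discard zero differences. Original n = 11; n_eff = number of nonzero differences = 11.
Nonzero differences (with sign): +2, -8, +9, +9, +3, +4, +3, +5, +7, +5, +2
Step 2: Count signs: positive = 10, negative = 1.
Step 3: Under H0: P(positive) = 0.5, so the number of positives S ~ Bin(11, 0.5).
Step 4: Two-sided exact p-value = sum of Bin(11,0.5) probabilities at or below the observed probability = 0.011719.
Step 5: alpha = 0.1. reject H0.

n_eff = 11, pos = 10, neg = 1, p = 0.011719, reject H0.


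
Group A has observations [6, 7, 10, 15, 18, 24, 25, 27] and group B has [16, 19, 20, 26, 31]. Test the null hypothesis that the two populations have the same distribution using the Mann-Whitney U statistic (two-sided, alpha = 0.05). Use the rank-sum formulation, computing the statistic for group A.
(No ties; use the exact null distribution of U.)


Step 1: Combine and sort all 13 observations; assign midranks.
sorted (value, group): (6,X), (7,X), (10,X), (15,X), (16,Y), (18,X), (19,Y), (20,Y), (24,X), (25,X), (26,Y), (27,X), (31,Y)
ranks: 6->1, 7->2, 10->3, 15->4, 16->5, 18->6, 19->7, 20->8, 24->9, 25->10, 26->11, 27->12, 31->13
Step 2: Rank sum for X: R1 = 1 + 2 + 3 + 4 + 6 + 9 + 10 + 12 = 47.
Step 3: U_X = R1 - n1(n1+1)/2 = 47 - 8*9/2 = 47 - 36 = 11.
       U_Y = n1*n2 - U_X = 40 - 11 = 29.
Step 4: No ties, so the exact null distribution of U (based on enumerating the C(13,8) = 1287 equally likely rank assignments) gives the two-sided p-value.
Step 5: p-value = 0.222222; compare to alpha = 0.05. fail to reject H0.

U_X = 11, p = 0.222222, fail to reject H0 at alpha = 0.05.


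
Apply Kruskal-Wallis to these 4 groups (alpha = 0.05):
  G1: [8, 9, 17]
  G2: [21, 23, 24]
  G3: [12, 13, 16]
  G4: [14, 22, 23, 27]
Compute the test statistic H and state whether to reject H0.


Step 1: Combine all N = 13 observations and assign midranks.
sorted (value, group, rank): (8,G1,1), (9,G1,2), (12,G3,3), (13,G3,4), (14,G4,5), (16,G3,6), (17,G1,7), (21,G2,8), (22,G4,9), (23,G2,10.5), (23,G4,10.5), (24,G2,12), (27,G4,13)
Step 2: Sum ranks within each group.
R_1 = 10 (n_1 = 3)
R_2 = 30.5 (n_2 = 3)
R_3 = 13 (n_3 = 3)
R_4 = 37.5 (n_4 = 4)
Step 3: H = 12/(N(N+1)) * sum(R_i^2/n_i) - 3(N+1)
     = 12/(13*14) * (10^2/3 + 30.5^2/3 + 13^2/3 + 37.5^2/4) - 3*14
     = 0.065934 * 751.312 - 42
     = 7.537088.
Step 4: Ties present; correction factor C = 1 - 6/(13^3 - 13) = 0.997253. Corrected H = 7.537088 / 0.997253 = 7.557851.
Step 5: Under H0, H ~ chi^2(3); p-value = 0.056090.
Step 6: alpha = 0.05. fail to reject H0.

H = 7.5579, df = 3, p = 0.056090, fail to reject H0.


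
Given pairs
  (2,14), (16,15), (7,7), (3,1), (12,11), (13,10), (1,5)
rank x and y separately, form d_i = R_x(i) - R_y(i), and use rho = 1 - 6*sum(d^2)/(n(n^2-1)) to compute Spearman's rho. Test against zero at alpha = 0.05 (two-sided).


Step 1: Rank x and y separately (midranks; no ties here).
rank(x): 2->2, 16->7, 7->4, 3->3, 12->5, 13->6, 1->1
rank(y): 14->6, 15->7, 7->3, 1->1, 11->5, 10->4, 5->2
Step 2: d_i = R_x(i) - R_y(i); compute d_i^2.
  (2-6)^2=16, (7-7)^2=0, (4-3)^2=1, (3-1)^2=4, (5-5)^2=0, (6-4)^2=4, (1-2)^2=1
sum(d^2) = 26.
Step 3: rho = 1 - 6*26 / (7*(7^2 - 1)) = 1 - 156/336 = 0.535714.
Step 4: Under H0, t = rho * sqrt((n-2)/(1-rho^2)) = 1.4186 ~ t(5).
Step 5: Two-sided p-value from the t-distribution with 5 df = 0.215217.
Step 6: alpha = 0.05. fail to reject H0.

rho = 0.5357, p = 0.215217, fail to reject H0 at alpha = 0.05.


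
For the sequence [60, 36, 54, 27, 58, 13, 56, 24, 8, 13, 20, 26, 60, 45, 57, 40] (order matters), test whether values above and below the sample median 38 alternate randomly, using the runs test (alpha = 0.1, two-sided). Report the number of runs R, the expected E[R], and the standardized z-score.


Step 1: Compute median = 38; label A = above, B = below.
Labels in order: ABABABABBBBBAAAA  (n_A = 8, n_B = 8)
Step 2: Count runs R = 9.
Step 3: Under H0 (random ordering), E[R] = 2*n_A*n_B/(n_A+n_B) + 1 = 2*8*8/16 + 1 = 9.0000.
        Var[R] = 2*n_A*n_B*(2*n_A*n_B - n_A - n_B) / ((n_A+n_B)^2 * (n_A+n_B-1)) = 14336/3840 = 3.7333.
        SD[R] = 1.9322.
Step 4: R = E[R], so z = 0 with no continuity correction.
Step 5: Two-sided p-value via normal approximation = 2*(1 - Phi(|z|)) = 1.000000.
Step 6: alpha = 0.1. fail to reject H0.

R = 9, z = 0.0000, p = 1.000000, fail to reject H0.


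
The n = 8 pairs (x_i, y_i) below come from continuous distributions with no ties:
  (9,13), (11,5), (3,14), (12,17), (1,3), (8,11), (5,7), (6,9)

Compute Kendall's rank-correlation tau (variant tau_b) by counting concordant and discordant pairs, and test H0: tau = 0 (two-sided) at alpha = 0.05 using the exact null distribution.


Step 1: Enumerate the 28 unordered pairs (i,j) with i<j and classify each by sign(x_j-x_i) * sign(y_j-y_i).
  (1,2):dx=+2,dy=-8->D; (1,3):dx=-6,dy=+1->D; (1,4):dx=+3,dy=+4->C; (1,5):dx=-8,dy=-10->C
  (1,6):dx=-1,dy=-2->C; (1,7):dx=-4,dy=-6->C; (1,8):dx=-3,dy=-4->C; (2,3):dx=-8,dy=+9->D
  (2,4):dx=+1,dy=+12->C; (2,5):dx=-10,dy=-2->C; (2,6):dx=-3,dy=+6->D; (2,7):dx=-6,dy=+2->D
  (2,8):dx=-5,dy=+4->D; (3,4):dx=+9,dy=+3->C; (3,5):dx=-2,dy=-11->C; (3,6):dx=+5,dy=-3->D
  (3,7):dx=+2,dy=-7->D; (3,8):dx=+3,dy=-5->D; (4,5):dx=-11,dy=-14->C; (4,6):dx=-4,dy=-6->C
  (4,7):dx=-7,dy=-10->C; (4,8):dx=-6,dy=-8->C; (5,6):dx=+7,dy=+8->C; (5,7):dx=+4,dy=+4->C
  (5,8):dx=+5,dy=+6->C; (6,7):dx=-3,dy=-4->C; (6,8):dx=-2,dy=-2->C; (7,8):dx=+1,dy=+2->C
Step 2: C = 19, D = 9, total pairs = 28.
Step 3: tau = (C - D)/(n(n-1)/2) = (19 - 9)/28 = 0.357143.
Step 4: Exact two-sided p-value (enumerate n! = 40320 permutations of y under H0): p = 0.275099.
Step 5: alpha = 0.05. fail to reject H0.

tau_b = 0.3571 (C=19, D=9), p = 0.275099, fail to reject H0.


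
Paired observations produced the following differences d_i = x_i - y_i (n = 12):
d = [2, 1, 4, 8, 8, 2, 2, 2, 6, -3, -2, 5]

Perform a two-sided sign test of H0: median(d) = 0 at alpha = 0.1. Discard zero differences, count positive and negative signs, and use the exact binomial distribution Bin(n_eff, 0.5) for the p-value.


Step 1: Discard zero differences. Original n = 12; n_eff = number of nonzero differences = 12.
Nonzero differences (with sign): +2, +1, +4, +8, +8, +2, +2, +2, +6, -3, -2, +5
Step 2: Count signs: positive = 10, negative = 2.
Step 3: Under H0: P(positive) = 0.5, so the number of positives S ~ Bin(12, 0.5).
Step 4: Two-sided exact p-value = sum of Bin(12,0.5) probabilities at or below the observed probability = 0.038574.
Step 5: alpha = 0.1. reject H0.

n_eff = 12, pos = 10, neg = 2, p = 0.038574, reject H0.


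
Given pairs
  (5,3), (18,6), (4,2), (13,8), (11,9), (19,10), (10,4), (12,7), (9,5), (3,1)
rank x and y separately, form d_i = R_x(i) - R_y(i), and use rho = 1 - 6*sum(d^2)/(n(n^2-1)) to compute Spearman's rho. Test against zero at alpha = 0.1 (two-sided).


Step 1: Rank x and y separately (midranks; no ties here).
rank(x): 5->3, 18->9, 4->2, 13->8, 11->6, 19->10, 10->5, 12->7, 9->4, 3->1
rank(y): 3->3, 6->6, 2->2, 8->8, 9->9, 10->10, 4->4, 7->7, 5->5, 1->1
Step 2: d_i = R_x(i) - R_y(i); compute d_i^2.
  (3-3)^2=0, (9-6)^2=9, (2-2)^2=0, (8-8)^2=0, (6-9)^2=9, (10-10)^2=0, (5-4)^2=1, (7-7)^2=0, (4-5)^2=1, (1-1)^2=0
sum(d^2) = 20.
Step 3: rho = 1 - 6*20 / (10*(10^2 - 1)) = 1 - 120/990 = 0.878788.
Step 4: Under H0, t = rho * sqrt((n-2)/(1-rho^2)) = 5.2086 ~ t(8).
Step 5: Two-sided p-value from the t-distribution with 8 df = 0.000814.
Step 6: alpha = 0.1. reject H0.

rho = 0.8788, p = 0.000814, reject H0 at alpha = 0.1.


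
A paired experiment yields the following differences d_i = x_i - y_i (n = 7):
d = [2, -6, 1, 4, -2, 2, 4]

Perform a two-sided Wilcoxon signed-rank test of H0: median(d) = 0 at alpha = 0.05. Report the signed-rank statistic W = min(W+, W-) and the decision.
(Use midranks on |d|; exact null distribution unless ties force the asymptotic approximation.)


Step 1: Drop any zero differences (none here) and take |d_i|.
|d| = [2, 6, 1, 4, 2, 2, 4]
Step 2: Midrank |d_i| (ties get averaged ranks).
ranks: |2|->3, |6|->7, |1|->1, |4|->5.5, |2|->3, |2|->3, |4|->5.5
Step 3: Attach original signs; sum ranks with positive sign and with negative sign.
W+ = 3 + 1 + 5.5 + 3 + 5.5 = 18
W- = 7 + 3 = 10
(Check: W+ + W- = 28 should equal n(n+1)/2 = 28.)
Step 4: Test statistic W = min(W+, W-) = 10.
Step 5: Ties in |d|, so use the tie-corrected normal approximation.
        E[W] = n(n+1)/4 = 7*8/4 = 14.
        Tie groups: |d|=2 (t=3), |d|=4 (t=2); sum(t^3 - t) = 30.
        Var[W] = n(n+1)(2n+1)/24 - sum(t^3-t)/48 = 840/24 - 30/48 = 34.375.
        z = (W - E[W]) / sqrt(Var[W]) = (10 - 14) / 5.8630 = -0.6822.
        Two-sided p = 2*Phi(z) = 0.495086.
Step 6: alpha = 0.05. fail to reject H0.

W+ = 18, W- = 10, W = min = 10, p = 0.495086, fail to reject H0.


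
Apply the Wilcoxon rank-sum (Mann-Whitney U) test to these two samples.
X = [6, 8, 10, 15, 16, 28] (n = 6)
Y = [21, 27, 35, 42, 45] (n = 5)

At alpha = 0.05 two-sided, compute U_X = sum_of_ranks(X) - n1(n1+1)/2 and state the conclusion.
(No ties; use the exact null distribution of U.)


Step 1: Combine and sort all 11 observations; assign midranks.
sorted (value, group): (6,X), (8,X), (10,X), (15,X), (16,X), (21,Y), (27,Y), (28,X), (35,Y), (42,Y), (45,Y)
ranks: 6->1, 8->2, 10->3, 15->4, 16->5, 21->6, 27->7, 28->8, 35->9, 42->10, 45->11
Step 2: Rank sum for X: R1 = 1 + 2 + 3 + 4 + 5 + 8 = 23.
Step 3: U_X = R1 - n1(n1+1)/2 = 23 - 6*7/2 = 23 - 21 = 2.
       U_Y = n1*n2 - U_X = 30 - 2 = 28.
Step 4: No ties, so the exact null distribution of U (based on enumerating the C(11,6) = 462 equally likely rank assignments) gives the two-sided p-value.
Step 5: p-value = 0.017316; compare to alpha = 0.05. reject H0.

U_X = 2, p = 0.017316, reject H0 at alpha = 0.05.


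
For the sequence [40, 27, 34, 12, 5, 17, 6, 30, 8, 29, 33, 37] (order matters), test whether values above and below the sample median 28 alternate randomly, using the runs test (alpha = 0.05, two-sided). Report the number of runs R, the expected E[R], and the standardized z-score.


Step 1: Compute median = 28; label A = above, B = below.
Labels in order: ABABBBBABAAA  (n_A = 6, n_B = 6)
Step 2: Count runs R = 7.
Step 3: Under H0 (random ordering), E[R] = 2*n_A*n_B/(n_A+n_B) + 1 = 2*6*6/12 + 1 = 7.0000.
        Var[R] = 2*n_A*n_B*(2*n_A*n_B - n_A - n_B) / ((n_A+n_B)^2 * (n_A+n_B-1)) = 4320/1584 = 2.7273.
        SD[R] = 1.6514.
Step 4: R = E[R], so z = 0 with no continuity correction.
Step 5: Two-sided p-value via normal approximation = 2*(1 - Phi(|z|)) = 1.000000.
Step 6: alpha = 0.05. fail to reject H0.

R = 7, z = 0.0000, p = 1.000000, fail to reject H0.


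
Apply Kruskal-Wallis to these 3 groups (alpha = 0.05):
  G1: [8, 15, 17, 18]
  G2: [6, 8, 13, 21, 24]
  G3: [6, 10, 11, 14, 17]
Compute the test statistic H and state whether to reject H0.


Step 1: Combine all N = 14 observations and assign midranks.
sorted (value, group, rank): (6,G2,1.5), (6,G3,1.5), (8,G1,3.5), (8,G2,3.5), (10,G3,5), (11,G3,6), (13,G2,7), (14,G3,8), (15,G1,9), (17,G1,10.5), (17,G3,10.5), (18,G1,12), (21,G2,13), (24,G2,14)
Step 2: Sum ranks within each group.
R_1 = 35 (n_1 = 4)
R_2 = 39 (n_2 = 5)
R_3 = 31 (n_3 = 5)
Step 3: H = 12/(N(N+1)) * sum(R_i^2/n_i) - 3(N+1)
     = 12/(14*15) * (35^2/4 + 39^2/5 + 31^2/5) - 3*15
     = 0.057143 * 802.65 - 45
     = 0.865714.
Step 4: Ties present; correction factor C = 1 - 18/(14^3 - 14) = 0.993407. Corrected H = 0.865714 / 0.993407 = 0.871460.
Step 5: Under H0, H ~ chi^2(2); p-value = 0.646792.
Step 6: alpha = 0.05. fail to reject H0.

H = 0.8715, df = 2, p = 0.646792, fail to reject H0.


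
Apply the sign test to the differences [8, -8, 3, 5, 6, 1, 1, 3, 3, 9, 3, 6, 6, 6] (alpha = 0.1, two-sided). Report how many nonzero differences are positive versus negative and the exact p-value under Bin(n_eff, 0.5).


Step 1: Discard zero differences. Original n = 14; n_eff = number of nonzero differences = 14.
Nonzero differences (with sign): +8, -8, +3, +5, +6, +1, +1, +3, +3, +9, +3, +6, +6, +6
Step 2: Count signs: positive = 13, negative = 1.
Step 3: Under H0: P(positive) = 0.5, so the number of positives S ~ Bin(14, 0.5).
Step 4: Two-sided exact p-value = sum of Bin(14,0.5) probabilities at or below the observed probability = 0.001831.
Step 5: alpha = 0.1. reject H0.

n_eff = 14, pos = 13, neg = 1, p = 0.001831, reject H0.


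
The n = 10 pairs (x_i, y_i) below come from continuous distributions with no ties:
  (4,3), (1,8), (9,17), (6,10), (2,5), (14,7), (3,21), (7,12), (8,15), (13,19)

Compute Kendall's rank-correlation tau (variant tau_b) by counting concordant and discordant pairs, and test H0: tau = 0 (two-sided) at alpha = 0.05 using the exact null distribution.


Step 1: Enumerate the 45 unordered pairs (i,j) with i<j and classify each by sign(x_j-x_i) * sign(y_j-y_i).
  (1,2):dx=-3,dy=+5->D; (1,3):dx=+5,dy=+14->C; (1,4):dx=+2,dy=+7->C; (1,5):dx=-2,dy=+2->D
  (1,6):dx=+10,dy=+4->C; (1,7):dx=-1,dy=+18->D; (1,8):dx=+3,dy=+9->C; (1,9):dx=+4,dy=+12->C
  (1,10):dx=+9,dy=+16->C; (2,3):dx=+8,dy=+9->C; (2,4):dx=+5,dy=+2->C; (2,5):dx=+1,dy=-3->D
  (2,6):dx=+13,dy=-1->D; (2,7):dx=+2,dy=+13->C; (2,8):dx=+6,dy=+4->C; (2,9):dx=+7,dy=+7->C
  (2,10):dx=+12,dy=+11->C; (3,4):dx=-3,dy=-7->C; (3,5):dx=-7,dy=-12->C; (3,6):dx=+5,dy=-10->D
  (3,7):dx=-6,dy=+4->D; (3,8):dx=-2,dy=-5->C; (3,9):dx=-1,dy=-2->C; (3,10):dx=+4,dy=+2->C
  (4,5):dx=-4,dy=-5->C; (4,6):dx=+8,dy=-3->D; (4,7):dx=-3,dy=+11->D; (4,8):dx=+1,dy=+2->C
  (4,9):dx=+2,dy=+5->C; (4,10):dx=+7,dy=+9->C; (5,6):dx=+12,dy=+2->C; (5,7):dx=+1,dy=+16->C
  (5,8):dx=+5,dy=+7->C; (5,9):dx=+6,dy=+10->C; (5,10):dx=+11,dy=+14->C; (6,7):dx=-11,dy=+14->D
  (6,8):dx=-7,dy=+5->D; (6,9):dx=-6,dy=+8->D; (6,10):dx=-1,dy=+12->D; (7,8):dx=+4,dy=-9->D
  (7,9):dx=+5,dy=-6->D; (7,10):dx=+10,dy=-2->D; (8,9):dx=+1,dy=+3->C; (8,10):dx=+6,dy=+7->C
  (9,10):dx=+5,dy=+4->C
Step 2: C = 29, D = 16, total pairs = 45.
Step 3: tau = (C - D)/(n(n-1)/2) = (29 - 16)/45 = 0.288889.
Step 4: Exact two-sided p-value (enumerate n! = 3628800 permutations of y under H0): p = 0.291248.
Step 5: alpha = 0.05. fail to reject H0.

tau_b = 0.2889 (C=29, D=16), p = 0.291248, fail to reject H0.


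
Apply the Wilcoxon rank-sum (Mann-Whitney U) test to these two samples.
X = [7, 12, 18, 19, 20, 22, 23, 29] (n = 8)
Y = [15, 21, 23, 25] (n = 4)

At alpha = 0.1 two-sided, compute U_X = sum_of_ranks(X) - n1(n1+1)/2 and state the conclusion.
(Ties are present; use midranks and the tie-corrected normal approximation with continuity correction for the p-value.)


Step 1: Combine and sort all 12 observations; assign midranks.
sorted (value, group): (7,X), (12,X), (15,Y), (18,X), (19,X), (20,X), (21,Y), (22,X), (23,X), (23,Y), (25,Y), (29,X)
ranks: 7->1, 12->2, 15->3, 18->4, 19->5, 20->6, 21->7, 22->8, 23->9.5, 23->9.5, 25->11, 29->12
Step 2: Rank sum for X: R1 = 1 + 2 + 4 + 5 + 6 + 8 + 9.5 + 12 = 47.5.
Step 3: U_X = R1 - n1(n1+1)/2 = 47.5 - 8*9/2 = 47.5 - 36 = 11.5.
       U_Y = n1*n2 - U_X = 32 - 11.5 = 20.5.
Step 4: Ties are present, so use the tie-corrected normal approximation (with continuity correction) for the p-value.
Step 5: p-value = 0.496152; compare to alpha = 0.1. fail to reject H0.

U_X = 11.5, p = 0.496152, fail to reject H0 at alpha = 0.1.


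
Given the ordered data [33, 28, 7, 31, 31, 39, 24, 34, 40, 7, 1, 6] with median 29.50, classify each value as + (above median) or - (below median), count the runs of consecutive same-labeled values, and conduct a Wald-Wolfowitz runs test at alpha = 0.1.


Step 1: Compute median = 29.50; label A = above, B = below.
Labels in order: ABBAAABAABBB  (n_A = 6, n_B = 6)
Step 2: Count runs R = 6.
Step 3: Under H0 (random ordering), E[R] = 2*n_A*n_B/(n_A+n_B) + 1 = 2*6*6/12 + 1 = 7.0000.
        Var[R] = 2*n_A*n_B*(2*n_A*n_B - n_A - n_B) / ((n_A+n_B)^2 * (n_A+n_B-1)) = 4320/1584 = 2.7273.
        SD[R] = 1.6514.
Step 4: Continuity-corrected z = (R + 0.5 - E[R]) / SD[R] = (6 + 0.5 - 7.0000) / 1.6514 = -0.3028.
Step 5: Two-sided p-value via normal approximation = 2*(1 - Phi(|z|)) = 0.762069.
Step 6: alpha = 0.1. fail to reject H0.

R = 6, z = -0.3028, p = 0.762069, fail to reject H0.


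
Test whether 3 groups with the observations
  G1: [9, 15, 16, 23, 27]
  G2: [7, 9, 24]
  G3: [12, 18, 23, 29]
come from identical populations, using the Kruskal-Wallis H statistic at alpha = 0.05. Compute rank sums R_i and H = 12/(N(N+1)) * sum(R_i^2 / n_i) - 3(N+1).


Step 1: Combine all N = 12 observations and assign midranks.
sorted (value, group, rank): (7,G2,1), (9,G1,2.5), (9,G2,2.5), (12,G3,4), (15,G1,5), (16,G1,6), (18,G3,7), (23,G1,8.5), (23,G3,8.5), (24,G2,10), (27,G1,11), (29,G3,12)
Step 2: Sum ranks within each group.
R_1 = 33 (n_1 = 5)
R_2 = 13.5 (n_2 = 3)
R_3 = 31.5 (n_3 = 4)
Step 3: H = 12/(N(N+1)) * sum(R_i^2/n_i) - 3(N+1)
     = 12/(12*13) * (33^2/5 + 13.5^2/3 + 31.5^2/4) - 3*13
     = 0.076923 * 526.612 - 39
     = 1.508654.
Step 4: Ties present; correction factor C = 1 - 12/(12^3 - 12) = 0.993007. Corrected H = 1.508654 / 0.993007 = 1.519278.
Step 5: Under H0, H ~ chi^2(2); p-value = 0.467835.
Step 6: alpha = 0.05. fail to reject H0.

H = 1.5193, df = 2, p = 0.467835, fail to reject H0.


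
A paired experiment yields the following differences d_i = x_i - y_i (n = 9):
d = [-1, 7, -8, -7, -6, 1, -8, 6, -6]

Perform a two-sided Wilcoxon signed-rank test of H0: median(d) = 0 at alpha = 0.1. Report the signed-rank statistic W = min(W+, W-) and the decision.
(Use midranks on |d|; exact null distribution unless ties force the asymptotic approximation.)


Step 1: Drop any zero differences (none here) and take |d_i|.
|d| = [1, 7, 8, 7, 6, 1, 8, 6, 6]
Step 2: Midrank |d_i| (ties get averaged ranks).
ranks: |1|->1.5, |7|->6.5, |8|->8.5, |7|->6.5, |6|->4, |1|->1.5, |8|->8.5, |6|->4, |6|->4
Step 3: Attach original signs; sum ranks with positive sign and with negative sign.
W+ = 6.5 + 1.5 + 4 = 12
W- = 1.5 + 8.5 + 6.5 + 4 + 8.5 + 4 = 33
(Check: W+ + W- = 45 should equal n(n+1)/2 = 45.)
Step 4: Test statistic W = min(W+, W-) = 12.
Step 5: Ties in |d|, so use the tie-corrected normal approximation.
        E[W] = n(n+1)/4 = 9*10/4 = 22.5.
        Tie groups: |d|=1 (t=2), |d|=6 (t=3), |d|=7 (t=2), |d|=8 (t=2); sum(t^3 - t) = 42.
        Var[W] = n(n+1)(2n+1)/24 - sum(t^3-t)/48 = 1710/24 - 42/48 = 70.375.
        z = (W - E[W]) / sqrt(Var[W]) = (12 - 22.5) / 8.3890 = -1.2516.
        Two-sided p = 2*Phi(z) = 0.210700.
Step 6: alpha = 0.1. fail to reject H0.

W+ = 12, W- = 33, W = min = 12, p = 0.210700, fail to reject H0.


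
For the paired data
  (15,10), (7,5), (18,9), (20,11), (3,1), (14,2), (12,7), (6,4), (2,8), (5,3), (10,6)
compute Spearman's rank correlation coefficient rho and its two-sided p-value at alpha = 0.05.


Step 1: Rank x and y separately (midranks; no ties here).
rank(x): 15->9, 7->5, 18->10, 20->11, 3->2, 14->8, 12->7, 6->4, 2->1, 5->3, 10->6
rank(y): 10->10, 5->5, 9->9, 11->11, 1->1, 2->2, 7->7, 4->4, 8->8, 3->3, 6->6
Step 2: d_i = R_x(i) - R_y(i); compute d_i^2.
  (9-10)^2=1, (5-5)^2=0, (10-9)^2=1, (11-11)^2=0, (2-1)^2=1, (8-2)^2=36, (7-7)^2=0, (4-4)^2=0, (1-8)^2=49, (3-3)^2=0, (6-6)^2=0
sum(d^2) = 88.
Step 3: rho = 1 - 6*88 / (11*(11^2 - 1)) = 1 - 528/1320 = 0.600000.
Step 4: Under H0, t = rho * sqrt((n-2)/(1-rho^2)) = 2.2500 ~ t(9).
Step 5: Two-sided p-value from the t-distribution with 9 df = 0.051003.
Step 6: alpha = 0.05. fail to reject H0.

rho = 0.6000, p = 0.051003, fail to reject H0 at alpha = 0.05.


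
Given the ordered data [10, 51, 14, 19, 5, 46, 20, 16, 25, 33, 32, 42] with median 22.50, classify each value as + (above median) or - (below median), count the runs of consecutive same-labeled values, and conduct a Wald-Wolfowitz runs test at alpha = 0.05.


Step 1: Compute median = 22.50; label A = above, B = below.
Labels in order: BABBBABBAAAA  (n_A = 6, n_B = 6)
Step 2: Count runs R = 6.
Step 3: Under H0 (random ordering), E[R] = 2*n_A*n_B/(n_A+n_B) + 1 = 2*6*6/12 + 1 = 7.0000.
        Var[R] = 2*n_A*n_B*(2*n_A*n_B - n_A - n_B) / ((n_A+n_B)^2 * (n_A+n_B-1)) = 4320/1584 = 2.7273.
        SD[R] = 1.6514.
Step 4: Continuity-corrected z = (R + 0.5 - E[R]) / SD[R] = (6 + 0.5 - 7.0000) / 1.6514 = -0.3028.
Step 5: Two-sided p-value via normal approximation = 2*(1 - Phi(|z|)) = 0.762069.
Step 6: alpha = 0.05. fail to reject H0.

R = 6, z = -0.3028, p = 0.762069, fail to reject H0.


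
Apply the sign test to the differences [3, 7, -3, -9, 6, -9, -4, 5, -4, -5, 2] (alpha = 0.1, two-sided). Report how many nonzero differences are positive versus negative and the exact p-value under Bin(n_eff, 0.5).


Step 1: Discard zero differences. Original n = 11; n_eff = number of nonzero differences = 11.
Nonzero differences (with sign): +3, +7, -3, -9, +6, -9, -4, +5, -4, -5, +2
Step 2: Count signs: positive = 5, negative = 6.
Step 3: Under H0: P(positive) = 0.5, so the number of positives S ~ Bin(11, 0.5).
Step 4: Two-sided exact p-value = sum of Bin(11,0.5) probabilities at or below the observed probability = 1.000000.
Step 5: alpha = 0.1. fail to reject H0.

n_eff = 11, pos = 5, neg = 6, p = 1.000000, fail to reject H0.


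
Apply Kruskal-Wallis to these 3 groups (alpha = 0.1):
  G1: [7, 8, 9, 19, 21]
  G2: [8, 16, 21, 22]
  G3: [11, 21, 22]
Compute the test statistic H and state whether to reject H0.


Step 1: Combine all N = 12 observations and assign midranks.
sorted (value, group, rank): (7,G1,1), (8,G1,2.5), (8,G2,2.5), (9,G1,4), (11,G3,5), (16,G2,6), (19,G1,7), (21,G1,9), (21,G2,9), (21,G3,9), (22,G2,11.5), (22,G3,11.5)
Step 2: Sum ranks within each group.
R_1 = 23.5 (n_1 = 5)
R_2 = 29 (n_2 = 4)
R_3 = 25.5 (n_3 = 3)
Step 3: H = 12/(N(N+1)) * sum(R_i^2/n_i) - 3(N+1)
     = 12/(12*13) * (23.5^2/5 + 29^2/4 + 25.5^2/3) - 3*13
     = 0.076923 * 537.45 - 39
     = 2.342308.
Step 4: Ties present; correction factor C = 1 - 36/(12^3 - 12) = 0.979021. Corrected H = 2.342308 / 0.979021 = 2.392500.
Step 5: Under H0, H ~ chi^2(2); p-value = 0.302326.
Step 6: alpha = 0.1. fail to reject H0.

H = 2.3925, df = 2, p = 0.302326, fail to reject H0.


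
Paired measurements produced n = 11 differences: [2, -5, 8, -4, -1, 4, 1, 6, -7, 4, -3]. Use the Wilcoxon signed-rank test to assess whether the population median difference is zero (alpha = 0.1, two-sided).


Step 1: Drop any zero differences (none here) and take |d_i|.
|d| = [2, 5, 8, 4, 1, 4, 1, 6, 7, 4, 3]
Step 2: Midrank |d_i| (ties get averaged ranks).
ranks: |2|->3, |5|->8, |8|->11, |4|->6, |1|->1.5, |4|->6, |1|->1.5, |6|->9, |7|->10, |4|->6, |3|->4
Step 3: Attach original signs; sum ranks with positive sign and with negative sign.
W+ = 3 + 11 + 6 + 1.5 + 9 + 6 = 36.5
W- = 8 + 6 + 1.5 + 10 + 4 = 29.5
(Check: W+ + W- = 66 should equal n(n+1)/2 = 66.)
Step 4: Test statistic W = min(W+, W-) = 29.5.
Step 5: Ties in |d|, so use the tie-corrected normal approximation.
        E[W] = n(n+1)/4 = 11*12/4 = 33.
        Tie groups: |d|=1 (t=2), |d|=4 (t=3); sum(t^3 - t) = 30.
        Var[W] = n(n+1)(2n+1)/24 - sum(t^3-t)/48 = 3036/24 - 30/48 = 125.875.
        z = (W - E[W]) / sqrt(Var[W]) = (29.5 - 33) / 11.2194 = -0.3120.
        Two-sided p = 2*Phi(z) = 0.755071.
Step 6: alpha = 0.1. fail to reject H0.

W+ = 36.5, W- = 29.5, W = min = 29.5, p = 0.755071, fail to reject H0.


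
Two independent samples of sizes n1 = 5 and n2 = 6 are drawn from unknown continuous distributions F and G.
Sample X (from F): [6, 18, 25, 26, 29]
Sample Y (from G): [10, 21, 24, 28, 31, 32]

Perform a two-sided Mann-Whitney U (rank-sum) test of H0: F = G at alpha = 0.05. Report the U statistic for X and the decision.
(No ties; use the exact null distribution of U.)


Step 1: Combine and sort all 11 observations; assign midranks.
sorted (value, group): (6,X), (10,Y), (18,X), (21,Y), (24,Y), (25,X), (26,X), (28,Y), (29,X), (31,Y), (32,Y)
ranks: 6->1, 10->2, 18->3, 21->4, 24->5, 25->6, 26->7, 28->8, 29->9, 31->10, 32->11
Step 2: Rank sum for X: R1 = 1 + 3 + 6 + 7 + 9 = 26.
Step 3: U_X = R1 - n1(n1+1)/2 = 26 - 5*6/2 = 26 - 15 = 11.
       U_Y = n1*n2 - U_X = 30 - 11 = 19.
Step 4: No ties, so the exact null distribution of U (based on enumerating the C(11,5) = 462 equally likely rank assignments) gives the two-sided p-value.
Step 5: p-value = 0.536797; compare to alpha = 0.05. fail to reject H0.

U_X = 11, p = 0.536797, fail to reject H0 at alpha = 0.05.


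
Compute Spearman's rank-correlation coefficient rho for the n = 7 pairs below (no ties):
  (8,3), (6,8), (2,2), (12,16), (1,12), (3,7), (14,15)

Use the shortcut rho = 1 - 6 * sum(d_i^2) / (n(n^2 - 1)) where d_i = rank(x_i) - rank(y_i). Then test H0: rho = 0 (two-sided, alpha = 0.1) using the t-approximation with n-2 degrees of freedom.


Step 1: Rank x and y separately (midranks; no ties here).
rank(x): 8->5, 6->4, 2->2, 12->6, 1->1, 3->3, 14->7
rank(y): 3->2, 8->4, 2->1, 16->7, 12->5, 7->3, 15->6
Step 2: d_i = R_x(i) - R_y(i); compute d_i^2.
  (5-2)^2=9, (4-4)^2=0, (2-1)^2=1, (6-7)^2=1, (1-5)^2=16, (3-3)^2=0, (7-6)^2=1
sum(d^2) = 28.
Step 3: rho = 1 - 6*28 / (7*(7^2 - 1)) = 1 - 168/336 = 0.500000.
Step 4: Under H0, t = rho * sqrt((n-2)/(1-rho^2)) = 1.2910 ~ t(5).
Step 5: Two-sided p-value from the t-distribution with 5 df = 0.253170.
Step 6: alpha = 0.1. fail to reject H0.

rho = 0.5000, p = 0.253170, fail to reject H0 at alpha = 0.1.


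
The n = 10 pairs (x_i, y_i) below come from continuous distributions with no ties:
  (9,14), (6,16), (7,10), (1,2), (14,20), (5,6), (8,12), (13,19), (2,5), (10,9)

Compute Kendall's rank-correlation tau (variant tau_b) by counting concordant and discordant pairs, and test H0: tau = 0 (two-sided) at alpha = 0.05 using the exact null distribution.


Step 1: Enumerate the 45 unordered pairs (i,j) with i<j and classify each by sign(x_j-x_i) * sign(y_j-y_i).
  (1,2):dx=-3,dy=+2->D; (1,3):dx=-2,dy=-4->C; (1,4):dx=-8,dy=-12->C; (1,5):dx=+5,dy=+6->C
  (1,6):dx=-4,dy=-8->C; (1,7):dx=-1,dy=-2->C; (1,8):dx=+4,dy=+5->C; (1,9):dx=-7,dy=-9->C
  (1,10):dx=+1,dy=-5->D; (2,3):dx=+1,dy=-6->D; (2,4):dx=-5,dy=-14->C; (2,5):dx=+8,dy=+4->C
  (2,6):dx=-1,dy=-10->C; (2,7):dx=+2,dy=-4->D; (2,8):dx=+7,dy=+3->C; (2,9):dx=-4,dy=-11->C
  (2,10):dx=+4,dy=-7->D; (3,4):dx=-6,dy=-8->C; (3,5):dx=+7,dy=+10->C; (3,6):dx=-2,dy=-4->C
  (3,7):dx=+1,dy=+2->C; (3,8):dx=+6,dy=+9->C; (3,9):dx=-5,dy=-5->C; (3,10):dx=+3,dy=-1->D
  (4,5):dx=+13,dy=+18->C; (4,6):dx=+4,dy=+4->C; (4,7):dx=+7,dy=+10->C; (4,8):dx=+12,dy=+17->C
  (4,9):dx=+1,dy=+3->C; (4,10):dx=+9,dy=+7->C; (5,6):dx=-9,dy=-14->C; (5,7):dx=-6,dy=-8->C
  (5,8):dx=-1,dy=-1->C; (5,9):dx=-12,dy=-15->C; (5,10):dx=-4,dy=-11->C; (6,7):dx=+3,dy=+6->C
  (6,8):dx=+8,dy=+13->C; (6,9):dx=-3,dy=-1->C; (6,10):dx=+5,dy=+3->C; (7,8):dx=+5,dy=+7->C
  (7,9):dx=-6,dy=-7->C; (7,10):dx=+2,dy=-3->D; (8,9):dx=-11,dy=-14->C; (8,10):dx=-3,dy=-10->C
  (9,10):dx=+8,dy=+4->C
Step 2: C = 38, D = 7, total pairs = 45.
Step 3: tau = (C - D)/(n(n-1)/2) = (38 - 7)/45 = 0.688889.
Step 4: Exact two-sided p-value (enumerate n! = 3628800 permutations of y under H0): p = 0.004687.
Step 5: alpha = 0.05. reject H0.

tau_b = 0.6889 (C=38, D=7), p = 0.004687, reject H0.


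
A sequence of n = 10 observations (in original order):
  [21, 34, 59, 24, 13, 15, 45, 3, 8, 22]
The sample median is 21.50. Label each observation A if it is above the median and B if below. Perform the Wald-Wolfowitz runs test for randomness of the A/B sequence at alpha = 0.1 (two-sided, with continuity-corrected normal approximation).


Step 1: Compute median = 21.50; label A = above, B = below.
Labels in order: BAAABBABBA  (n_A = 5, n_B = 5)
Step 2: Count runs R = 6.
Step 3: Under H0 (random ordering), E[R] = 2*n_A*n_B/(n_A+n_B) + 1 = 2*5*5/10 + 1 = 6.0000.
        Var[R] = 2*n_A*n_B*(2*n_A*n_B - n_A - n_B) / ((n_A+n_B)^2 * (n_A+n_B-1)) = 2000/900 = 2.2222.
        SD[R] = 1.4907.
Step 4: R = E[R], so z = 0 with no continuity correction.
Step 5: Two-sided p-value via normal approximation = 2*(1 - Phi(|z|)) = 1.000000.
Step 6: alpha = 0.1. fail to reject H0.

R = 6, z = 0.0000, p = 1.000000, fail to reject H0.


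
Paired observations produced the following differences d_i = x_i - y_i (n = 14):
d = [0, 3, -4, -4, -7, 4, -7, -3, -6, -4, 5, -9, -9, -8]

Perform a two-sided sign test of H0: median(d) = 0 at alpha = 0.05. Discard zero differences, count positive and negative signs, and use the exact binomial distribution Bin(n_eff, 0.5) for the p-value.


Step 1: Discard zero differences. Original n = 14; n_eff = number of nonzero differences = 13.
Nonzero differences (with sign): +3, -4, -4, -7, +4, -7, -3, -6, -4, +5, -9, -9, -8
Step 2: Count signs: positive = 3, negative = 10.
Step 3: Under H0: P(positive) = 0.5, so the number of positives S ~ Bin(13, 0.5).
Step 4: Two-sided exact p-value = sum of Bin(13,0.5) probabilities at or below the observed probability = 0.092285.
Step 5: alpha = 0.05. fail to reject H0.

n_eff = 13, pos = 3, neg = 10, p = 0.092285, fail to reject H0.


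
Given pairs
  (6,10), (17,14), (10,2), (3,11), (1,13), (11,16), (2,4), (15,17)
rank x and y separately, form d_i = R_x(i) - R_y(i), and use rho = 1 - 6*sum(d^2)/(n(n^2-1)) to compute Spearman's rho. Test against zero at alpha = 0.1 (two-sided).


Step 1: Rank x and y separately (midranks; no ties here).
rank(x): 6->4, 17->8, 10->5, 3->3, 1->1, 11->6, 2->2, 15->7
rank(y): 10->3, 14->6, 2->1, 11->4, 13->5, 16->7, 4->2, 17->8
Step 2: d_i = R_x(i) - R_y(i); compute d_i^2.
  (4-3)^2=1, (8-6)^2=4, (5-1)^2=16, (3-4)^2=1, (1-5)^2=16, (6-7)^2=1, (2-2)^2=0, (7-8)^2=1
sum(d^2) = 40.
Step 3: rho = 1 - 6*40 / (8*(8^2 - 1)) = 1 - 240/504 = 0.523810.
Step 4: Under H0, t = rho * sqrt((n-2)/(1-rho^2)) = 1.5062 ~ t(6).
Step 5: Two-sided p-value from the t-distribution with 6 df = 0.182721.
Step 6: alpha = 0.1. fail to reject H0.

rho = 0.5238, p = 0.182721, fail to reject H0 at alpha = 0.1.


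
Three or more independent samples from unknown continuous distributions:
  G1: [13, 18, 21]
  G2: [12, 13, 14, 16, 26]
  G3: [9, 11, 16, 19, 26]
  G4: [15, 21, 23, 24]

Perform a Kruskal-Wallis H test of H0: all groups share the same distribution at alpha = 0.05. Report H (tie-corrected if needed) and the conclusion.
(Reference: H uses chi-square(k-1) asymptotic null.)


Step 1: Combine all N = 17 observations and assign midranks.
sorted (value, group, rank): (9,G3,1), (11,G3,2), (12,G2,3), (13,G1,4.5), (13,G2,4.5), (14,G2,6), (15,G4,7), (16,G2,8.5), (16,G3,8.5), (18,G1,10), (19,G3,11), (21,G1,12.5), (21,G4,12.5), (23,G4,14), (24,G4,15), (26,G2,16.5), (26,G3,16.5)
Step 2: Sum ranks within each group.
R_1 = 27 (n_1 = 3)
R_2 = 38.5 (n_2 = 5)
R_3 = 39 (n_3 = 5)
R_4 = 48.5 (n_4 = 4)
Step 3: H = 12/(N(N+1)) * sum(R_i^2/n_i) - 3(N+1)
     = 12/(17*18) * (27^2/3 + 38.5^2/5 + 39^2/5 + 48.5^2/4) - 3*18
     = 0.039216 * 1431.71 - 54
     = 2.145588.
Step 4: Ties present; correction factor C = 1 - 24/(17^3 - 17) = 0.995098. Corrected H = 2.145588 / 0.995098 = 2.156158.
Step 5: Under H0, H ~ chi^2(3); p-value = 0.540635.
Step 6: alpha = 0.05. fail to reject H0.

H = 2.1562, df = 3, p = 0.540635, fail to reject H0.


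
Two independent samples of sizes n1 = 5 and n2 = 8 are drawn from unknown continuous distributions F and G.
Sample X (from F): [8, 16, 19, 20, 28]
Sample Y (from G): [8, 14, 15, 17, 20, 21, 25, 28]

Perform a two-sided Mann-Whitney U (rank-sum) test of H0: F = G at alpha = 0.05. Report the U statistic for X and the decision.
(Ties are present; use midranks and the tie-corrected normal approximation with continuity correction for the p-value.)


Step 1: Combine and sort all 13 observations; assign midranks.
sorted (value, group): (8,X), (8,Y), (14,Y), (15,Y), (16,X), (17,Y), (19,X), (20,X), (20,Y), (21,Y), (25,Y), (28,X), (28,Y)
ranks: 8->1.5, 8->1.5, 14->3, 15->4, 16->5, 17->6, 19->7, 20->8.5, 20->8.5, 21->10, 25->11, 28->12.5, 28->12.5
Step 2: Rank sum for X: R1 = 1.5 + 5 + 7 + 8.5 + 12.5 = 34.5.
Step 3: U_X = R1 - n1(n1+1)/2 = 34.5 - 5*6/2 = 34.5 - 15 = 19.5.
       U_Y = n1*n2 - U_X = 40 - 19.5 = 20.5.
Step 4: Ties are present, so use the tie-corrected normal approximation (with continuity correction) for the p-value.
Step 5: p-value = 1.000000; compare to alpha = 0.05. fail to reject H0.

U_X = 19.5, p = 1.000000, fail to reject H0 at alpha = 0.05.


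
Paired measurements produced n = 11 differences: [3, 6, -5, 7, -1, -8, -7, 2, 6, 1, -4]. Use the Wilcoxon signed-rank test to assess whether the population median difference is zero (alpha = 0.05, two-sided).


Step 1: Drop any zero differences (none here) and take |d_i|.
|d| = [3, 6, 5, 7, 1, 8, 7, 2, 6, 1, 4]
Step 2: Midrank |d_i| (ties get averaged ranks).
ranks: |3|->4, |6|->7.5, |5|->6, |7|->9.5, |1|->1.5, |8|->11, |7|->9.5, |2|->3, |6|->7.5, |1|->1.5, |4|->5
Step 3: Attach original signs; sum ranks with positive sign and with negative sign.
W+ = 4 + 7.5 + 9.5 + 3 + 7.5 + 1.5 = 33
W- = 6 + 1.5 + 11 + 9.5 + 5 = 33
(Check: W+ + W- = 66 should equal n(n+1)/2 = 66.)
Step 4: Test statistic W = min(W+, W-) = 33.
Step 5: Ties in |d|, so use the tie-corrected normal approximation.
        E[W] = n(n+1)/4 = 11*12/4 = 33.
        Tie groups: |d|=1 (t=2), |d|=6 (t=2), |d|=7 (t=2); sum(t^3 - t) = 18.
        Var[W] = n(n+1)(2n+1)/24 - sum(t^3-t)/48 = 3036/24 - 18/48 = 126.125.
        z = (W - E[W]) / sqrt(Var[W]) = (33 - 33) / 11.2305 = 0.0000.
        Two-sided p = 2*Phi(z) = 1.000000.
Step 6: alpha = 0.05. fail to reject H0.

W+ = 33, W- = 33, W = min = 33, p = 1.000000, fail to reject H0.


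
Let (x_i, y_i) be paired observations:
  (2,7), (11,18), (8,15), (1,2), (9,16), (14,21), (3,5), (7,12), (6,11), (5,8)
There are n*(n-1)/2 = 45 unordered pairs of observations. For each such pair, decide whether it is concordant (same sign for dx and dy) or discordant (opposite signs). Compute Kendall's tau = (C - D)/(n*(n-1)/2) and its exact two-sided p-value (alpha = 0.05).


Step 1: Enumerate the 45 unordered pairs (i,j) with i<j and classify each by sign(x_j-x_i) * sign(y_j-y_i).
  (1,2):dx=+9,dy=+11->C; (1,3):dx=+6,dy=+8->C; (1,4):dx=-1,dy=-5->C; (1,5):dx=+7,dy=+9->C
  (1,6):dx=+12,dy=+14->C; (1,7):dx=+1,dy=-2->D; (1,8):dx=+5,dy=+5->C; (1,9):dx=+4,dy=+4->C
  (1,10):dx=+3,dy=+1->C; (2,3):dx=-3,dy=-3->C; (2,4):dx=-10,dy=-16->C; (2,5):dx=-2,dy=-2->C
  (2,6):dx=+3,dy=+3->C; (2,7):dx=-8,dy=-13->C; (2,8):dx=-4,dy=-6->C; (2,9):dx=-5,dy=-7->C
  (2,10):dx=-6,dy=-10->C; (3,4):dx=-7,dy=-13->C; (3,5):dx=+1,dy=+1->C; (3,6):dx=+6,dy=+6->C
  (3,7):dx=-5,dy=-10->C; (3,8):dx=-1,dy=-3->C; (3,9):dx=-2,dy=-4->C; (3,10):dx=-3,dy=-7->C
  (4,5):dx=+8,dy=+14->C; (4,6):dx=+13,dy=+19->C; (4,7):dx=+2,dy=+3->C; (4,8):dx=+6,dy=+10->C
  (4,9):dx=+5,dy=+9->C; (4,10):dx=+4,dy=+6->C; (5,6):dx=+5,dy=+5->C; (5,7):dx=-6,dy=-11->C
  (5,8):dx=-2,dy=-4->C; (5,9):dx=-3,dy=-5->C; (5,10):dx=-4,dy=-8->C; (6,7):dx=-11,dy=-16->C
  (6,8):dx=-7,dy=-9->C; (6,9):dx=-8,dy=-10->C; (6,10):dx=-9,dy=-13->C; (7,8):dx=+4,dy=+7->C
  (7,9):dx=+3,dy=+6->C; (7,10):dx=+2,dy=+3->C; (8,9):dx=-1,dy=-1->C; (8,10):dx=-2,dy=-4->C
  (9,10):dx=-1,dy=-3->C
Step 2: C = 44, D = 1, total pairs = 45.
Step 3: tau = (C - D)/(n(n-1)/2) = (44 - 1)/45 = 0.955556.
Step 4: Exact two-sided p-value (enumerate n! = 3628800 permutations of y under H0): p = 0.000006.
Step 5: alpha = 0.05. reject H0.

tau_b = 0.9556 (C=44, D=1), p = 0.000006, reject H0.


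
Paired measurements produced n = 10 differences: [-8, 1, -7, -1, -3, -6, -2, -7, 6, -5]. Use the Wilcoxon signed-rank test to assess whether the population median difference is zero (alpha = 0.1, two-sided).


Step 1: Drop any zero differences (none here) and take |d_i|.
|d| = [8, 1, 7, 1, 3, 6, 2, 7, 6, 5]
Step 2: Midrank |d_i| (ties get averaged ranks).
ranks: |8|->10, |1|->1.5, |7|->8.5, |1|->1.5, |3|->4, |6|->6.5, |2|->3, |7|->8.5, |6|->6.5, |5|->5
Step 3: Attach original signs; sum ranks with positive sign and with negative sign.
W+ = 1.5 + 6.5 = 8
W- = 10 + 8.5 + 1.5 + 4 + 6.5 + 3 + 8.5 + 5 = 47
(Check: W+ + W- = 55 should equal n(n+1)/2 = 55.)
Step 4: Test statistic W = min(W+, W-) = 8.
Step 5: Ties in |d|, so use the tie-corrected normal approximation.
        E[W] = n(n+1)/4 = 10*11/4 = 27.5.
        Tie groups: |d|=1 (t=2), |d|=6 (t=2), |d|=7 (t=2); sum(t^3 - t) = 18.
        Var[W] = n(n+1)(2n+1)/24 - sum(t^3-t)/48 = 2310/24 - 18/48 = 95.875.
        z = (W - E[W]) / sqrt(Var[W]) = (8 - 27.5) / 9.7916 = -1.9915.
        Two-sided p = 2*Phi(z) = 0.046425.
Step 6: alpha = 0.1. reject H0.

W+ = 8, W- = 47, W = min = 8, p = 0.046425, reject H0.


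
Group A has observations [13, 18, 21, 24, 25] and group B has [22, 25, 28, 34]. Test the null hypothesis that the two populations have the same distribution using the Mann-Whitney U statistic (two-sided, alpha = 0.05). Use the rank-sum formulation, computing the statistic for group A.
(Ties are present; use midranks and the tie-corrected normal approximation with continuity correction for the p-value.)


Step 1: Combine and sort all 9 observations; assign midranks.
sorted (value, group): (13,X), (18,X), (21,X), (22,Y), (24,X), (25,X), (25,Y), (28,Y), (34,Y)
ranks: 13->1, 18->2, 21->3, 22->4, 24->5, 25->6.5, 25->6.5, 28->8, 34->9
Step 2: Rank sum for X: R1 = 1 + 2 + 3 + 5 + 6.5 = 17.5.
Step 3: U_X = R1 - n1(n1+1)/2 = 17.5 - 5*6/2 = 17.5 - 15 = 2.5.
       U_Y = n1*n2 - U_X = 20 - 2.5 = 17.5.
Step 4: Ties are present, so use the tie-corrected normal approximation (with continuity correction) for the p-value.
Step 5: p-value = 0.085100; compare to alpha = 0.05. fail to reject H0.

U_X = 2.5, p = 0.085100, fail to reject H0 at alpha = 0.05.


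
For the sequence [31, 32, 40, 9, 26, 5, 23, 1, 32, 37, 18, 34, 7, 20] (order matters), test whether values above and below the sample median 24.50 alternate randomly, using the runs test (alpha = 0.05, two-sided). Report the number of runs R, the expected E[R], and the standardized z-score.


Step 1: Compute median = 24.50; label A = above, B = below.
Labels in order: AAABABBBAABABB  (n_A = 7, n_B = 7)
Step 2: Count runs R = 8.
Step 3: Under H0 (random ordering), E[R] = 2*n_A*n_B/(n_A+n_B) + 1 = 2*7*7/14 + 1 = 8.0000.
        Var[R] = 2*n_A*n_B*(2*n_A*n_B - n_A - n_B) / ((n_A+n_B)^2 * (n_A+n_B-1)) = 8232/2548 = 3.2308.
        SD[R] = 1.7974.
Step 4: R = E[R], so z = 0 with no continuity correction.
Step 5: Two-sided p-value via normal approximation = 2*(1 - Phi(|z|)) = 1.000000.
Step 6: alpha = 0.05. fail to reject H0.

R = 8, z = 0.0000, p = 1.000000, fail to reject H0.


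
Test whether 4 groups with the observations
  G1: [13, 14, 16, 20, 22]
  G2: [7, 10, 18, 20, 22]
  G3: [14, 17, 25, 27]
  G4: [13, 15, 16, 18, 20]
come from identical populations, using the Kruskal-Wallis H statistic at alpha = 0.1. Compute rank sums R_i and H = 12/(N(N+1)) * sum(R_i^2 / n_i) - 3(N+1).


Step 1: Combine all N = 19 observations and assign midranks.
sorted (value, group, rank): (7,G2,1), (10,G2,2), (13,G1,3.5), (13,G4,3.5), (14,G1,5.5), (14,G3,5.5), (15,G4,7), (16,G1,8.5), (16,G4,8.5), (17,G3,10), (18,G2,11.5), (18,G4,11.5), (20,G1,14), (20,G2,14), (20,G4,14), (22,G1,16.5), (22,G2,16.5), (25,G3,18), (27,G3,19)
Step 2: Sum ranks within each group.
R_1 = 48 (n_1 = 5)
R_2 = 45 (n_2 = 5)
R_3 = 52.5 (n_3 = 4)
R_4 = 44.5 (n_4 = 5)
Step 3: H = 12/(N(N+1)) * sum(R_i^2/n_i) - 3(N+1)
     = 12/(19*20) * (48^2/5 + 45^2/5 + 52.5^2/4 + 44.5^2/5) - 3*20
     = 0.031579 * 1950.91 - 60
     = 1.607763.
Step 4: Ties present; correction factor C = 1 - 54/(19^3 - 19) = 0.992105. Corrected H = 1.607763 / 0.992105 = 1.620557.
Step 5: Under H0, H ~ chi^2(3); p-value = 0.654738.
Step 6: alpha = 0.1. fail to reject H0.

H = 1.6206, df = 3, p = 0.654738, fail to reject H0.


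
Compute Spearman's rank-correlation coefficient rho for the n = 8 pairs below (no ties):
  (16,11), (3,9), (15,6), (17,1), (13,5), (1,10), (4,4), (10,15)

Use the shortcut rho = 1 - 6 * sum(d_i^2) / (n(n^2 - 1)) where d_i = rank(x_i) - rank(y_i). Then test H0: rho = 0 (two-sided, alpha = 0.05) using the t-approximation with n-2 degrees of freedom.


Step 1: Rank x and y separately (midranks; no ties here).
rank(x): 16->7, 3->2, 15->6, 17->8, 13->5, 1->1, 4->3, 10->4
rank(y): 11->7, 9->5, 6->4, 1->1, 5->3, 10->6, 4->2, 15->8
Step 2: d_i = R_x(i) - R_y(i); compute d_i^2.
  (7-7)^2=0, (2-5)^2=9, (6-4)^2=4, (8-1)^2=49, (5-3)^2=4, (1-6)^2=25, (3-2)^2=1, (4-8)^2=16
sum(d^2) = 108.
Step 3: rho = 1 - 6*108 / (8*(8^2 - 1)) = 1 - 648/504 = -0.285714.
Step 4: Under H0, t = rho * sqrt((n-2)/(1-rho^2)) = -0.7303 ~ t(6).
Step 5: Two-sided p-value from the t-distribution with 6 df = 0.492726.
Step 6: alpha = 0.05. fail to reject H0.

rho = -0.2857, p = 0.492726, fail to reject H0 at alpha = 0.05.
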